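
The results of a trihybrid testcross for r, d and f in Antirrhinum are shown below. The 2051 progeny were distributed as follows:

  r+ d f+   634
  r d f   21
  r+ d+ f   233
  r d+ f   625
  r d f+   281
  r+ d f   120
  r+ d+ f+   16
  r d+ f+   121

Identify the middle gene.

d

The two most frequent reciprocal classes, r d+ f and r+ d f+, are the parental types, so the F1 was r d+ f / r+ d f+.
The two rarest classes, r d f and r+ d+ f+, are the double crossovers. Comparing them with the parentals, only the d allele has switched, so d is the middle locus and the order is r – d – f.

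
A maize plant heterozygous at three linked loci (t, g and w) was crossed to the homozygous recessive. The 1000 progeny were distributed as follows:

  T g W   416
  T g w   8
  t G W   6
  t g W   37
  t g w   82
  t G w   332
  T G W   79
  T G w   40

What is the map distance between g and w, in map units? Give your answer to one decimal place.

The two most frequent reciprocal classes, t G w and T g W, are the parental types, so the F1 was t G w / T g W.
The two rarest classes, t G W and T g w, are the double crossovers. Comparing them with the parentals, only the w allele has switched, so w is the middle locus and the order is t – w – g.
Crossovers in the w–g interval produce the single-crossover classes t g w and T G W (82 + 79 = 161) plus the double crossovers (14).
RF(w–g) = (161 + 14) / 1000 = 175/1000 = 0.1750 → 17.5 map units.

17.5 map units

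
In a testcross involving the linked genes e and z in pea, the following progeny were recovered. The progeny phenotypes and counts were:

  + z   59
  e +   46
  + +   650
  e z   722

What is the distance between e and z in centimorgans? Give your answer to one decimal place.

7.1 centimorgans

The two most frequent classes, + + (650) and e z (722), are the parental types, so the F1 was + + / e z.
The recombinant classes are + z and e +: 59 + 46 = 105.
Recombination frequency = 105/1477 = 0.0711 ≈ 7.1%, i.e. 7.1 centimorgans.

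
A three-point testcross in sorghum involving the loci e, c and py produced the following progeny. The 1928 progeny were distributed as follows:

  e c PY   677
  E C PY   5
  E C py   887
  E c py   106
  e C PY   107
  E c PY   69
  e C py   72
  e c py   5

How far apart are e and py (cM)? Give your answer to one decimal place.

The two most frequent reciprocal classes, e c PY and E C py, are the parental types, so the F1 was e c PY / E C py.
The two rarest classes, e c py and E C PY, are the double crossovers. Comparing them with the parentals, only the py allele has switched, so py is the middle locus and the order is e – py – c.
Crossovers in the e–py interval produce the single-crossover classes E c PY and e C py (69 + 72 = 141) plus the double crossovers (10).
RF(e–py) = (141 + 10) / 1928 = 151/1928 = 0.0783 → 7.8 cM.

7.8 cM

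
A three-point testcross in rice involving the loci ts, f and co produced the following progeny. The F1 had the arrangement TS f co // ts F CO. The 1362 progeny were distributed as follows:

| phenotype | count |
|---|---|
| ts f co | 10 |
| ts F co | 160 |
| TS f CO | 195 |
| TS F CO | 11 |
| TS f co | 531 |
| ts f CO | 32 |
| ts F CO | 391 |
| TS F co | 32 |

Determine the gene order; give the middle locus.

ts

The two rarest classes, ts f co and TS F CO, are the double crossovers. Comparing them with the parentals, only the ts allele has switched, so ts is the middle locus and the order is f – ts – co.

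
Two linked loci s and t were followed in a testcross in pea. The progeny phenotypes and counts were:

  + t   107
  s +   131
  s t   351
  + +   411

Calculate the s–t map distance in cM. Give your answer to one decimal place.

23.8 cM

The two most frequent classes, + + (411) and s t (351), are the parental types, so the F1 was + + / s t.
The recombinant classes are + t and s +: 107 + 131 = 238.
Recombination frequency = 238/1000 = 0.2380 ≈ 23.8%, i.e. 23.8 cM.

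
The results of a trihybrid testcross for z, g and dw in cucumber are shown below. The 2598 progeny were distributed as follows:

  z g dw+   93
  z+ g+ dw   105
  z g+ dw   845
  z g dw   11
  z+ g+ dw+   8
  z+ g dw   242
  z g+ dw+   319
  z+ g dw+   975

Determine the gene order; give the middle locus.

The two most frequent reciprocal classes, z+ g dw+ and z g+ dw, are the parental types, so the F1 was z+ g dw+ / z g+ dw.
The two rarest classes, z+ g+ dw+ and z g dw, are the double crossovers. Comparing them with the parentals, only the g allele has switched, so g is the middle locus and the order is z – g – dw.

g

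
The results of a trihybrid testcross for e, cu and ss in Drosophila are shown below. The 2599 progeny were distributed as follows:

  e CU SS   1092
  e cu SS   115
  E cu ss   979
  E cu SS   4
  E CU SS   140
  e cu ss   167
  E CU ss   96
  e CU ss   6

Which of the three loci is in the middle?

The two most frequent reciprocal classes, E cu ss and e CU SS, are the parental types, so the F1 was E cu ss / e CU SS.
The two rarest classes, E cu SS and e CU ss, are the double crossovers. Comparing them with the parentals, only the ss allele has switched, so ss is the middle locus and the order is cu – ss – e.

ss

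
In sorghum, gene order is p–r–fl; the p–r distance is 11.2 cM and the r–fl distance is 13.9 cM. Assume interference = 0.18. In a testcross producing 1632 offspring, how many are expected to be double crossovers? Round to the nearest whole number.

21

Map distances give recombination frequencies of 0.112 and 0.139 for the two intervals.
With interference 0.18 (so coincidence = 0.82), expected double-crossover frequency = 0.112 × 0.139 × 0.82 = 0.01277.
Expected number = 0.01277 × 1632 = 20.83 ≈ 21.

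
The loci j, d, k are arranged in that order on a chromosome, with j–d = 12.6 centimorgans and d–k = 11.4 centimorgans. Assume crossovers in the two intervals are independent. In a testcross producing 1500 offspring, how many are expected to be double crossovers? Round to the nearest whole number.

22

Map distances give recombination frequencies of 0.126 and 0.114 for the two intervals.
With no interference, expected double-crossover frequency = 0.126 × 0.114 = 0.01436.
Expected number = 0.01436 × 1500 = 21.55 ≈ 22.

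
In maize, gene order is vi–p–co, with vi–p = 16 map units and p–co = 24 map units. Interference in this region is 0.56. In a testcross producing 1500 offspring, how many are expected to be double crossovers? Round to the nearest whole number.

25

Map distances give recombination frequencies of 0.160 and 0.240 for the two intervals.
With interference 0.56 (so coincidence = 0.44), expected double-crossover frequency = 0.160 × 0.240 × 0.44 = 0.01690.
Expected number = 0.01690 × 1500 = 25.34 ≈ 25.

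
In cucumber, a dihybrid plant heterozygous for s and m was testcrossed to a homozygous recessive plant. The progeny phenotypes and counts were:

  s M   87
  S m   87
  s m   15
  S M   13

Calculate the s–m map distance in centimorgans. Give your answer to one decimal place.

13.9 centimorgans

The two most frequent classes, S m (87) and s M (87), are the parental types, so the F1 was S m / s M.
The recombinant classes are S M and s m: 13 + 15 = 28.
Recombination frequency = 28/202 = 0.1386 ≈ 13.9%, i.e. 13.9 centimorgans.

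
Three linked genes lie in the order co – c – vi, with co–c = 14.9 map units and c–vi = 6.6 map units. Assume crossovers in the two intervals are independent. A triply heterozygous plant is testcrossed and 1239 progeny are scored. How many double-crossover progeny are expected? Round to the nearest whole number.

Map distances give recombination frequencies of 0.149 and 0.066 for the two intervals.
With no interference, expected double-crossover frequency = 0.149 × 0.066 = 0.00983.
Expected number = 0.00983 × 1239 = 12.18 ≈ 12.

12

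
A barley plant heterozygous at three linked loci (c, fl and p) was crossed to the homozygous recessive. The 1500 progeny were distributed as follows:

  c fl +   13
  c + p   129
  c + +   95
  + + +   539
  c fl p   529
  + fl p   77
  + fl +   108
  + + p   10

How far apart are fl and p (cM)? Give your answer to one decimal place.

The two most frequent reciprocal classes, c fl p and + + +, are the parental types, so the F1 was c fl p / + + +.
The two rarest classes, c fl + and + + p, are the double crossovers. Comparing them with the parentals, only the p allele has switched, so p is the middle locus and the order is c – p – fl.
Crossovers in the p–fl interval produce the single-crossover classes c + p and + fl + (129 + 108 = 237) plus the double crossovers (23).
RF(p–fl) = (237 + 23) / 1500 = 260/1500 = 0.1733 → 17.3 cM.

17.3 cM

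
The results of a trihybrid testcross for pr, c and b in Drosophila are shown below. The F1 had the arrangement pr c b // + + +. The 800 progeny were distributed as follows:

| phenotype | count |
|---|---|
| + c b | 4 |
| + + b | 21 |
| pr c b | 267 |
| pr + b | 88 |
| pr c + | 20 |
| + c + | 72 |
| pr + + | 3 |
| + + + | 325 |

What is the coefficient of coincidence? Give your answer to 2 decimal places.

The two rarest classes, + c b and pr + +, are the double crossovers. Comparing them with the parentals, only the pr allele has switched, so pr is the middle locus and the order is c – pr – b.
c–pr: (160 + 7)/800 = 0.2087; pr–b: (41 + 7)/800 = 0.0600.
Expected DCO frequency = 0.2087 × 0.0600 ≈ 0.01252; observed = 7/800 ≈ 0.00875.
Coefficient of coincidence = 0.00875/0.01252 ≈ 0.70.

0.70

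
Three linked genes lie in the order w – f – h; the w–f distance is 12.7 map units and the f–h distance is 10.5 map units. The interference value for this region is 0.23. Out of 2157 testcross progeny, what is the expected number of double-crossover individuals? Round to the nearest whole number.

22

Map distances give recombination frequencies of 0.127 and 0.105 for the two intervals.
With interference 0.23 (so coincidence = 0.77), expected double-crossover frequency = 0.127 × 0.105 × 0.77 = 0.01027.
Expected number = 0.01027 × 2157 = 22.15 ≈ 22.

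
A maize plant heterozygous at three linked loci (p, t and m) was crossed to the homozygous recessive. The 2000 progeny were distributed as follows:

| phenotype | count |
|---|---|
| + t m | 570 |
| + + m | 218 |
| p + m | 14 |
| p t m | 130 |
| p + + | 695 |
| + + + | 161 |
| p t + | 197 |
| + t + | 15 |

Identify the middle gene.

The two most frequent reciprocal classes, + t m and p + +, are the parental types, so the F1 was + t m / p + +.
The two rarest classes, + t + and p + m, are the double crossovers. Comparing them with the parentals, only the m allele has switched, so m is the middle locus and the order is p – m – t.

m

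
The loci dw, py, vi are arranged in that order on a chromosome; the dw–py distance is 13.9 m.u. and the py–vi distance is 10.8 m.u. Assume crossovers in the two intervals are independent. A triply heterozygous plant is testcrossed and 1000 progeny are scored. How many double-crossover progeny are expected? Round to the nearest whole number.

15

Map distances give recombination frequencies of 0.139 and 0.108 for the two intervals.
With no interference, expected double-crossover frequency = 0.139 × 0.108 = 0.01501.
Expected number = 0.01501 × 1000 = 15.01 ≈ 15.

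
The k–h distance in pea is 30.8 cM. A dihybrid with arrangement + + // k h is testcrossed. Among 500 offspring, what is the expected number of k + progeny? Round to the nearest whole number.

A map distance of 30.8 cM corresponds to a recombination frequency of 0.308.
The F1 is + + / k h, so k + is a recombinant gamete class with expected frequency r/2 = 0.308/2 = 0.1540.
Expected number = 0.1540 × 500 = 77.00 ≈ 77.

77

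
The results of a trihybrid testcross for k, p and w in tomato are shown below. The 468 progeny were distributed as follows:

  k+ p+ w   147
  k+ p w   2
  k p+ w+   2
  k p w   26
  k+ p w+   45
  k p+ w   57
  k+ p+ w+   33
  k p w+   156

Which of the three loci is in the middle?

The two most frequent reciprocal classes, k p w+ and k+ p+ w, are the parental types, so the F1 was k p w+ / k+ p+ w.
The two rarest classes, k p+ w+ and k+ p w, are the double crossovers. Comparing them with the parentals, only the p allele has switched, so p is the middle locus and the order is k – p – w.

p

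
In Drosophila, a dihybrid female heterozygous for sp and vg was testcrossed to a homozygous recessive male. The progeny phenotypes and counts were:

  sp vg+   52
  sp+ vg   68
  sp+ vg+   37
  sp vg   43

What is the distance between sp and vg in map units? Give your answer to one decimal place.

The two most frequent classes, sp+ vg (68) and sp vg+ (52), are the parental types, so the F1 was sp+ vg / sp vg+.
The recombinant classes are sp+ vg+ and sp vg: 37 + 43 = 80.
Recombination frequency = 80/200 = 0.4000 ≈ 40.0%, i.e. 40.0 map units.

40.0 map units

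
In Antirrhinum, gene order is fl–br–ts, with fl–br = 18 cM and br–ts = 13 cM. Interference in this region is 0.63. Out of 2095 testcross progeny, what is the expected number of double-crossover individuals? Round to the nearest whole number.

Map distances give recombination frequencies of 0.180 and 0.130 for the two intervals.
With interference 0.63 (so coincidence = 0.37), expected double-crossover frequency = 0.180 × 0.130 × 0.37 = 0.00866.
Expected number = 0.00866 × 2095 = 18.14 ≈ 18.

18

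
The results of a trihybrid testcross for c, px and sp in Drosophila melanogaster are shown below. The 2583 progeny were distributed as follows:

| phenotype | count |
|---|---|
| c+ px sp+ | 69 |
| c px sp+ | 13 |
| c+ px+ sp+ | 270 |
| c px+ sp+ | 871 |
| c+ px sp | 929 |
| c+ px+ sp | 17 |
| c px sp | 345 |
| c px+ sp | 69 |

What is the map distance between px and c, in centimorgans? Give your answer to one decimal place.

25.0 centimorgans

The two most frequent reciprocal classes, c px+ sp+ and c+ px sp, are the parental types, so the F1 was c px+ sp+ / c+ px sp.
The two rarest classes, c px sp+ and c+ px+ sp, are the double crossovers. Comparing them with the parentals, only the px allele has switched, so px is the middle locus and the order is c – px – sp.
Crossovers in the c–px interval produce the single-crossover classes c+ px+ sp+ and c px sp (270 + 345 = 615) plus the double crossovers (30).
RF(c–px) = (615 + 30) / 2583 = 645/2583 = 0.2497 → 25.0 centimorgans.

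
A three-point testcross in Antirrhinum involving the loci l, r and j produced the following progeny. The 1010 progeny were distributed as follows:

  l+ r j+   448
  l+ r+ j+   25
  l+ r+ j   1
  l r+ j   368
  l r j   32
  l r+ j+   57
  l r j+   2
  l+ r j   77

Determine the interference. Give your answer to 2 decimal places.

0.63

The two most frequent reciprocal classes, l+ r j+ and l r+ j, are the parental types, so the F1 was l+ r j+ / l r+ j.
The two rarest classes, l r j+ and l+ r+ j, are the double crossovers. Comparing them with the parentals, only the l allele has switched, so l is the middle locus and the order is r – l – j.
r–l: (57 + 3)/1010 = 0.0594; l–j: (134 + 3)/1010 = 0.1356.
Expected DCO frequency = 0.0594 × 0.1356 ≈ 0.00805; observed = 3/1010 ≈ 0.00297.
Coefficient of coincidence = 0.00297/0.00805 ≈ 0.37; interference = 1 − 0.37 = 0.63.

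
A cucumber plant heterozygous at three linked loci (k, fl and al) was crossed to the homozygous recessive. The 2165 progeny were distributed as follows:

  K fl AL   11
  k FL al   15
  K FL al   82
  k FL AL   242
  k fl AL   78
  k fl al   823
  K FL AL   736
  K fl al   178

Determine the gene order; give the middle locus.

fl

The two most frequent reciprocal classes, k fl al and K FL AL, are the parental types, so the F1 was k fl al / K FL AL.
The two rarest classes, k FL al and K fl AL, are the double crossovers. Comparing them with the parentals, only the fl allele has switched, so fl is the middle locus and the order is al – fl – k.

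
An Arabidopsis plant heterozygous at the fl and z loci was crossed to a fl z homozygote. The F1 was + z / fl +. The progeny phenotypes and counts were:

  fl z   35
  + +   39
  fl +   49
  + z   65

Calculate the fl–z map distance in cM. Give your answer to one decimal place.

The recombinant classes are + + and fl z: 39 + 35 = 74.
Recombination frequency = 74/188 = 0.3936 ≈ 39.4%, i.e. 39.4 cM.

39.4 cM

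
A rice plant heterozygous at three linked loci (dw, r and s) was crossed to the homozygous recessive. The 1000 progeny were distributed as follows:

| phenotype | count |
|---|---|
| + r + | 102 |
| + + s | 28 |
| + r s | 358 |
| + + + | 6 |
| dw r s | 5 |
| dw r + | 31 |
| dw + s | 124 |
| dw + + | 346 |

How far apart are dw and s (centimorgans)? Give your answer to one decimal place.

The two most frequent reciprocal classes, dw + + and + r s, are the parental types, so the F1 was dw + + / + r s.
The two rarest classes, + + + and dw r s, are the double crossovers. Comparing them with the parentals, only the dw allele has switched, so dw is the middle locus and the order is r – dw – s.
Crossovers in the dw–s interval produce the single-crossover classes dw + s and + r + (124 + 102 = 226) plus the double crossovers (11).
RF(dw–s) = (226 + 11) / 1000 = 237/1000 = 0.2370 → 23.7 centimorgans.

23.7 centimorgans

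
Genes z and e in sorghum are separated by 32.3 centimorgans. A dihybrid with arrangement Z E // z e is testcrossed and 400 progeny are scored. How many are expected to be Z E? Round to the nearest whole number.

135

A map distance of 32.3 centimorgans corresponds to a recombination frequency of 0.323.
The F1 is Z E / z e, so Z E is a parental gamete class with expected frequency (1 − r)/2 = 0.677/2 = 0.3385.
Expected number = 0.3385 × 400 = 135.40 ≈ 135.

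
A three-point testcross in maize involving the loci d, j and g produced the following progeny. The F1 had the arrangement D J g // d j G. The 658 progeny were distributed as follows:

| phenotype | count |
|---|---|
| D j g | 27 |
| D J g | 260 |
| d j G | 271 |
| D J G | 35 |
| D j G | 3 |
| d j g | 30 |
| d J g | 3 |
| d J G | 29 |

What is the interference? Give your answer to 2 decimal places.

0.10

The two rarest classes, d J g and D j G, are the double crossovers. Comparing them with the parentals, only the d allele has switched, so d is the middle locus and the order is j – d – g.
j–d: (56 + 6)/658 = 0.0942; d–g: (65 + 6)/658 = 0.1079.
Expected DCO frequency = 0.0942 × 0.1079 ≈ 0.01016; observed = 6/658 ≈ 0.00912.
Coefficient of coincidence = 0.00912/0.01016 ≈ 0.90; interference = 1 − 0.90 = 0.10.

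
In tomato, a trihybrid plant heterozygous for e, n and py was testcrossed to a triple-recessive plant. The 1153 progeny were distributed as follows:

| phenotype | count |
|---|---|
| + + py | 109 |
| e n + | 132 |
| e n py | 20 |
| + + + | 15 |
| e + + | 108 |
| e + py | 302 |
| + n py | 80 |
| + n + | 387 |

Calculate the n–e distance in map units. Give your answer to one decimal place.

The two most frequent reciprocal classes, e + py and + n +, are the parental types, so the F1 was e + py / + n +.
The two rarest classes, e n py and + + +, are the double crossovers. Comparing them with the parentals, only the n allele has switched, so n is the middle locus and the order is py – n – e.
Crossovers in the n–e interval produce the single-crossover classes + + py and e n + (109 + 132 = 241) plus the double crossovers (35).
RF(n–e) = (241 + 35) / 1153 = 276/1153 = 0.2394 → 23.9 map units.

23.9 map units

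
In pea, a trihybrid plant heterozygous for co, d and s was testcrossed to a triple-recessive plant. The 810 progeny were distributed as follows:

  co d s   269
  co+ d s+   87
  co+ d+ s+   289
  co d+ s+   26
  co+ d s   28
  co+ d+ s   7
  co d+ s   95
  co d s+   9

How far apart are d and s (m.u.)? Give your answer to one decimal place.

24.4 m.u.

The two most frequent reciprocal classes, co+ d+ s+ and co d s, are the parental types, so the F1 was co+ d+ s+ / co d s.
The two rarest classes, co+ d+ s and co d s+, are the double crossovers. Comparing them with the parentals, only the s allele has switched, so s is the middle locus and the order is co – s – d.
Crossovers in the s–d interval produce the single-crossover classes co+ d s+ and co d+ s (87 + 95 = 182) plus the double crossovers (16).
RF(s–d) = (182 + 16) / 810 = 198/810 = 0.2444 → 24.4 m.u.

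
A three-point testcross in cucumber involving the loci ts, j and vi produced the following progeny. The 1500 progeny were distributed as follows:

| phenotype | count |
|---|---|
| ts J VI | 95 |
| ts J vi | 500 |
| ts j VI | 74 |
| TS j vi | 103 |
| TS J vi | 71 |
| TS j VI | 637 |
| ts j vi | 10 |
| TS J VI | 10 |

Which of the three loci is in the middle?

j

The two most frequent reciprocal classes, ts J vi and TS j VI, are the parental types, so the F1 was ts J vi / TS j VI.
The two rarest classes, ts j vi and TS J VI, are the double crossovers. Comparing them with the parentals, only the j allele has switched, so j is the middle locus and the order is ts – j – vi.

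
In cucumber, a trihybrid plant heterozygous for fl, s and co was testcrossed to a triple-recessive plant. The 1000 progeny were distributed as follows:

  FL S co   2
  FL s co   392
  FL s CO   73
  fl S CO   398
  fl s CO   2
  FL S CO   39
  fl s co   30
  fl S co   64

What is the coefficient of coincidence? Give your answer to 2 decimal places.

The two most frequent reciprocal classes, fl S CO and FL s co, are the parental types, so the F1 was fl S CO / FL s co.
The two rarest classes, fl s CO and FL S co, are the double crossovers. Comparing them with the parentals, only the s allele has switched, so s is the middle locus and the order is fl – s – co.
fl–s: (69 + 4)/1000 = 0.0730; s–co: (137 + 4)/1000 = 0.1410.
Expected DCO frequency = 0.0730 × 0.1410 ≈ 0.01029; observed = 4/1000 ≈ 0.00400.
Coefficient of coincidence = 0.00400/0.01029 ≈ 0.39.

0.39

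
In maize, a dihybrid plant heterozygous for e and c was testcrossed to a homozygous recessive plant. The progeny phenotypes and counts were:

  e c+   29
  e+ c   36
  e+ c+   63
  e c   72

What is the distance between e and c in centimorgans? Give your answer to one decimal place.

32.5 centimorgans

The two most frequent classes, e+ c+ (63) and e c (72), are the parental types, so the F1 was e+ c+ / e c.
The recombinant classes are e+ c and e c+: 36 + 29 = 65.
Recombination frequency = 65/200 = 0.3250 ≈ 32.5%, i.e. 32.5 centimorgans.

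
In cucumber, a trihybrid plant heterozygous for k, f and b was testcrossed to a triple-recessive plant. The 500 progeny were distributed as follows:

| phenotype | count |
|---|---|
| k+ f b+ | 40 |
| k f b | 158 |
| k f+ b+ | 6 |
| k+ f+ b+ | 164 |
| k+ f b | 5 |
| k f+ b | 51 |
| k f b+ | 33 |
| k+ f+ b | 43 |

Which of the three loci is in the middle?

The two most frequent reciprocal classes, k f b and k+ f+ b+, are the parental types, so the F1 was k f b / k+ f+ b+.
The two rarest classes, k+ f b and k f+ b+, are the double crossovers. Comparing them with the parentals, only the k allele has switched, so k is the middle locus and the order is b – k – f.

k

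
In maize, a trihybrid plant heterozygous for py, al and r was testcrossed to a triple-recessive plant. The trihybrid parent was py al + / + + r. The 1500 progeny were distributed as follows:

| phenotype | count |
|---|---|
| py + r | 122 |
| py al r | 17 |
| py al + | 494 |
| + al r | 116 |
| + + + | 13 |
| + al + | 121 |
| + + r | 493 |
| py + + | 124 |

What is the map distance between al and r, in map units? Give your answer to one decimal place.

The two rarest classes, py al r and + + +, are the double crossovers. Comparing them with the parentals, only the r allele has switched, so r is the middle locus and the order is al – r – py.
Crossovers in the al–r interval produce the single-crossover classes py + + and + al r (124 + 116 = 240) plus the double crossovers (30).
RF(al–r) = (240 + 30) / 1500 = 270/1500 = 0.1800 → 18.0 map units.

18.0 map units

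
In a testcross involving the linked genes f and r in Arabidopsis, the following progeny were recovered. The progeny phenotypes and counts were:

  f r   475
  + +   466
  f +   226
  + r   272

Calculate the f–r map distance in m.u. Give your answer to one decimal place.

34.6 m.u.

The two most frequent classes, + + (466) and f r (475), are the parental types, so the F1 was + + / f r.
The recombinant classes are + r and f +: 272 + 226 = 498.
Recombination frequency = 498/1439 = 0.3461 ≈ 34.6%, i.e. 34.6 m.u.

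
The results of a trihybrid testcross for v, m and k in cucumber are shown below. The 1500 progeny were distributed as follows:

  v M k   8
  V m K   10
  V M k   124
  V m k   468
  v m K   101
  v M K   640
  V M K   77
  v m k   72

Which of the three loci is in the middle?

The two most frequent reciprocal classes, v M K and V m k, are the parental types, so the F1 was v M K / V m k.
The two rarest classes, v M k and V m K, are the double crossovers. Comparing them with the parentals, only the k allele has switched, so k is the middle locus and the order is v – k – m.

k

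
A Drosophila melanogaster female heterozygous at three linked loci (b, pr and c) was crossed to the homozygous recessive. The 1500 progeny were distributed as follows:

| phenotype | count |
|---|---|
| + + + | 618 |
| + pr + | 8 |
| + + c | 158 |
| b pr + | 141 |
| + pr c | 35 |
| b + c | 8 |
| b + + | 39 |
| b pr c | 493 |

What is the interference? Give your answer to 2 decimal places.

The two most frequent reciprocal classes, b pr c and + + +, are the parental types, so the F1 was b pr c / + + +.
The two rarest classes, b + c and + pr +, are the double crossovers. Comparing them with the parentals, only the pr allele has switched, so pr is the middle locus and the order is c – pr – b.
c–pr: (299 + 16)/1500 = 0.2100; pr–b: (74 + 16)/1500 = 0.0600.
Expected DCO frequency = 0.2100 × 0.0600 ≈ 0.01260; observed = 16/1500 ≈ 0.01067.
Coefficient of coincidence = 0.01067/0.01260 ≈ 0.85; interference = 1 − 0.85 = 0.15.

0.15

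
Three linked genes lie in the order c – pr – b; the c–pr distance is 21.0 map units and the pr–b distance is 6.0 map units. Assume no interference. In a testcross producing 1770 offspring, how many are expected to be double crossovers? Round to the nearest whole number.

Map distances give recombination frequencies of 0.210 and 0.060 for the two intervals.
With no interference, expected double-crossover frequency = 0.210 × 0.060 = 0.01260.
Expected number = 0.01260 × 1770 = 22.30 ≈ 22.

22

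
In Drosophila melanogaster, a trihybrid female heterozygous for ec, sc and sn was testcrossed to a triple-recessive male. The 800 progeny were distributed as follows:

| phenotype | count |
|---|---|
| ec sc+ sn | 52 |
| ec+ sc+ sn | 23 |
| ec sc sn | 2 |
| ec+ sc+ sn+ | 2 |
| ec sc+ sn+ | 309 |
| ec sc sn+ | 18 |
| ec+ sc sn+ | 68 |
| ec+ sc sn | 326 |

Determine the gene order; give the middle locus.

ec

The two most frequent reciprocal classes, ec+ sc sn and ec sc+ sn+, are the parental types, so the F1 was ec+ sc sn / ec sc+ sn+.
The two rarest classes, ec sc sn and ec+ sc+ sn+, are the double crossovers. Comparing them with the parentals, only the ec allele has switched, so ec is the middle locus and the order is sc – ec – sn.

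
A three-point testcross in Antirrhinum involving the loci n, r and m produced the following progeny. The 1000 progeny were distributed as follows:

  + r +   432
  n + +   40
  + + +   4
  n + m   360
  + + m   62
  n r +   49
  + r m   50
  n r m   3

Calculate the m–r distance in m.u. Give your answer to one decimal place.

9.7 m.u.

The two most frequent reciprocal classes, + r + and n + m, are the parental types, so the F1 was + r + / n + m.
The two rarest classes, + + + and n r m, are the double crossovers. Comparing them with the parentals, only the r allele has switched, so r is the middle locus and the order is n – r – m.
Crossovers in the r–m interval produce the single-crossover classes + r m and n + + (50 + 40 = 90) plus the double crossovers (7).
RF(r–m) = (90 + 7) / 1000 = 97/1000 = 0.0970 → 9.7 m.u.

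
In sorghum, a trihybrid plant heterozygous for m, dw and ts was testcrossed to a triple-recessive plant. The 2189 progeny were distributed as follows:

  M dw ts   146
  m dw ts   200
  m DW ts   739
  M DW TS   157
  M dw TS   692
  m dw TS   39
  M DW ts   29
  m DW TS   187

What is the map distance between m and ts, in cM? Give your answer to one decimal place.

The two most frequent reciprocal classes, M dw TS and m DW ts, are the parental types, so the F1 was M dw TS / m DW ts.
The two rarest classes, m dw TS and M DW ts, are the double crossovers. Comparing them with the parentals, only the m allele has switched, so m is the middle locus and the order is ts – m – dw.
Crossovers in the ts–m interval produce the single-crossover classes M dw ts and m DW TS (146 + 187 = 333) plus the double crossovers (68).
RF(ts–m) = (333 + 68) / 2189 = 401/2189 = 0.1832 → 18.3 cM.

18.3 cM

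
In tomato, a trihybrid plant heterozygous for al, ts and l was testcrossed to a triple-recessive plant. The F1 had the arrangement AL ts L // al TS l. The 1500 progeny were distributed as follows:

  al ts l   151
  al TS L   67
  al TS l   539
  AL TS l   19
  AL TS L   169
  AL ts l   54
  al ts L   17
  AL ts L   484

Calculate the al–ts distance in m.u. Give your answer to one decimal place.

The two rarest classes, al ts L and AL TS l, are the double crossovers. Comparing them with the parentals, only the al allele has switched, so al is the middle locus and the order is ts – al – l.
Crossovers in the ts–al interval produce the single-crossover classes AL TS L and al ts l (169 + 151 = 320) plus the double crossovers (36).
RF(ts–al) = (320 + 36) / 1500 = 356/1500 = 0.2373 → 23.7 m.u.

23.7 m.u.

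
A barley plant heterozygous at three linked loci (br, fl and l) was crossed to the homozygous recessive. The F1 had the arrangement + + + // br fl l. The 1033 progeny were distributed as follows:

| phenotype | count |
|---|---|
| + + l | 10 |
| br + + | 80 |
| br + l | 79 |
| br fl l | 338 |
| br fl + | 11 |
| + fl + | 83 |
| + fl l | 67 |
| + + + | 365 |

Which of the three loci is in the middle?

The two rarest classes, + + l and br fl +, are the double crossovers. Comparing them with the parentals, only the l allele has switched, so l is the middle locus and the order is fl – l – br.

l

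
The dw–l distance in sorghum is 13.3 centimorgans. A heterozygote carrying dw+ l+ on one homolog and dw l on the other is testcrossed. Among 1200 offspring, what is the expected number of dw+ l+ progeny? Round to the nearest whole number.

A map distance of 13.3 centimorgans corresponds to a recombination frequency of 0.133.
The F1 is dw+ l+ / dw l, so dw+ l+ is a parental gamete class with expected frequency (1 − r)/2 = 0.867/2 = 0.4335.
Expected number = 0.4335 × 1200 = 520.20 ≈ 520.

520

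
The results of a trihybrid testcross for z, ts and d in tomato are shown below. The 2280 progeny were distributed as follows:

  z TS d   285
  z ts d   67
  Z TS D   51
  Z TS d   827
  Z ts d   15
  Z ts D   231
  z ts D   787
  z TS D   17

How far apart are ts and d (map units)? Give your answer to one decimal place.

6.6 map units

The two most frequent reciprocal classes, Z TS d and z ts D, are the parental types, so the F1 was Z TS d / z ts D.
The two rarest classes, Z ts d and z TS D, are the double crossovers. Comparing them with the parentals, only the ts allele has switched, so ts is the middle locus and the order is d – ts – z.
Crossovers in the d–ts interval produce the single-crossover classes Z TS D and z ts d (51 + 67 = 118) plus the double crossovers (32).
RF(d–ts) = (118 + 32) / 2280 = 150/2280 = 0.0658 → 6.6 map units.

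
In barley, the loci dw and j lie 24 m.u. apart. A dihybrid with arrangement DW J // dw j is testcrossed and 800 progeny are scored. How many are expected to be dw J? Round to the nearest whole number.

A map distance of 24 m.u. corresponds to a recombination frequency of 0.240.
The F1 is DW J / dw j, so dw J is a recombinant gamete class with expected frequency r/2 = 0.240/2 = 0.1200.
Expected number = 0.1200 × 800 = 96.00 ≈ 96.

96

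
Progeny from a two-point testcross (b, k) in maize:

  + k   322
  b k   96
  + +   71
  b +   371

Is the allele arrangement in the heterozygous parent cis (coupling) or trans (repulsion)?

The two most frequent classes are + k (322) and b + (371); these are the parental (non-recombinant) types.
So the F1 carried + k on one chromosome and b + on the other — the recessive alleles are on opposite chromosomes (trans / repulsion).

trans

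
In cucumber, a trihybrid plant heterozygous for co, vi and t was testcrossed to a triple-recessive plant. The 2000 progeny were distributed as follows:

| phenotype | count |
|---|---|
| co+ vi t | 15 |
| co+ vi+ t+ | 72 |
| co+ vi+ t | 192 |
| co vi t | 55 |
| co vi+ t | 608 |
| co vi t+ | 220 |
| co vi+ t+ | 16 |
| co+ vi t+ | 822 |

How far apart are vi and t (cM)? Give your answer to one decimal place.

The two most frequent reciprocal classes, co+ vi t+ and co vi+ t, are the parental types, so the F1 was co+ vi t+ / co vi+ t.
The two rarest classes, co+ vi t and co vi+ t+, are the double crossovers. Comparing them with the parentals, only the t allele has switched, so t is the middle locus and the order is co – t – vi.
Crossovers in the t–vi interval produce the single-crossover classes co+ vi+ t+ and co vi t (72 + 55 = 127) plus the double crossovers (31).
RF(t–vi) = (127 + 31) / 2000 = 158/2000 = 0.0790 → 7.9 cM.

7.9 cM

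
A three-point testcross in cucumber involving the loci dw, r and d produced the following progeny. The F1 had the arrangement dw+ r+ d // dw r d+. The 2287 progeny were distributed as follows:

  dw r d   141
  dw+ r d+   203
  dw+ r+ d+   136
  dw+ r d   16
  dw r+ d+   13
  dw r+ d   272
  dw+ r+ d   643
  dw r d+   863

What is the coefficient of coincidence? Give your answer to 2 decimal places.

0.43

The two rarest classes, dw+ r d and dw r+ d+, are the double crossovers. Comparing them with the parentals, only the r allele has switched, so r is the middle locus and the order is dw – r – d.
dw–r: (475 + 29)/2287 = 0.2204; r–d: (277 + 29)/2287 = 0.1338.
Expected DCO frequency = 0.2204 × 0.1338 ≈ 0.02949; observed = 29/2287 ≈ 0.01268.
Coefficient of coincidence = 0.01268/0.02949 ≈ 0.43.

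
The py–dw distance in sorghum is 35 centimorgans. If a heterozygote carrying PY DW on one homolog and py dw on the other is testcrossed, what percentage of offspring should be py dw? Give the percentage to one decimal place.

32.5%

A map distance of 35 centimorgans corresponds to a recombination frequency of 0.350.
The F1 is PY DW / py dw, so py dw is a parental gamete class with expected frequency (1 − r)/2 = 0.650/2 = 0.3250.
That is 0.3250 = 32.5% of the progeny.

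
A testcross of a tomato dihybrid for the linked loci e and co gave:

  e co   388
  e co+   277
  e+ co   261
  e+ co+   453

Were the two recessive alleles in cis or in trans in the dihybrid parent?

The two most frequent classes are e+ co+ (453) and e co (388); these are the parental (non-recombinant) types.
So the F1 carried e+ co+ on one chromosome and e co on the other — the recessive alleles are on the same chromosome (cis / coupling).

cis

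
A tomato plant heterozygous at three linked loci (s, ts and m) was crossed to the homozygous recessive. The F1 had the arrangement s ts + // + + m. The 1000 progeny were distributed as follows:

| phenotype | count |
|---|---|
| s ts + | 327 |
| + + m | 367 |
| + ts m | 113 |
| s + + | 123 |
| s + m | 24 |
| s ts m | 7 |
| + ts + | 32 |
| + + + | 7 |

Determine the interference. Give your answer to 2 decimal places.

0.20

The two rarest classes, s ts m and + + +, are the double crossovers. Comparing them with the parentals, only the m allele has switched, so m is the middle locus and the order is ts – m – s.
ts–m: (236 + 14)/1000 = 0.2500; m–s: (56 + 14)/1000 = 0.0700.
Expected DCO frequency = 0.2500 × 0.0700 ≈ 0.01750; observed = 14/1000 ≈ 0.01400.
Coefficient of coincidence = 0.01400/0.01750 ≈ 0.80; interference = 1 − 0.80 = 0.20.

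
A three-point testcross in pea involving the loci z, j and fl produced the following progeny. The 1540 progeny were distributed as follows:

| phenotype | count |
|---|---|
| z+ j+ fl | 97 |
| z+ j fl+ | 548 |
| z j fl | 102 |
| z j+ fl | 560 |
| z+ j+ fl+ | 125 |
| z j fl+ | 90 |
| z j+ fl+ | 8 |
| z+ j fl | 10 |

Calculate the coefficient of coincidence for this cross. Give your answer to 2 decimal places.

0.55

The two most frequent reciprocal classes, z j+ fl and z+ j fl+, are the parental types, so the F1 was z j+ fl / z+ j fl+.
The two rarest classes, z j+ fl+ and z+ j fl, are the double crossovers. Comparing them with the parentals, only the fl allele has switched, so fl is the middle locus and the order is j – fl – z.
j–fl: (227 + 18)/1540 = 0.1591; fl–z: (187 + 18)/1540 = 0.1331.
Expected DCO frequency = 0.1591 × 0.1331 ≈ 0.02118; observed = 18/1540 ≈ 0.01169.
Coefficient of coincidence = 0.01169/0.02118 ≈ 0.55.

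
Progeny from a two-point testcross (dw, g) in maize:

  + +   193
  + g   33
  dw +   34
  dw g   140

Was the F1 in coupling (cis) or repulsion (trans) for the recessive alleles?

The two most frequent classes are + + (193) and dw g (140); these are the parental (non-recombinant) types.
So the F1 carried + + on one chromosome and dw g on the other — the recessive alleles are on the same chromosome (cis / coupling).

cis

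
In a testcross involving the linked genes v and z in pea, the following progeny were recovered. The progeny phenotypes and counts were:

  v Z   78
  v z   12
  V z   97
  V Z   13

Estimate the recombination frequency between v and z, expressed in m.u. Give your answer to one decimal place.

The two most frequent classes, V z (97) and v Z (78), are the parental types, so the F1 was V z / v Z.
The recombinant classes are V Z and v z: 13 + 12 = 25.
Recombination frequency = 25/200 = 0.1250 ≈ 12.5%, i.e. 12.5 m.u.

12.5 m.u.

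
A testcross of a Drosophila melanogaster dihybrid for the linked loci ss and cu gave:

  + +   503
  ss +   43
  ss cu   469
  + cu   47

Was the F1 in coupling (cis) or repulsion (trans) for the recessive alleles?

The two most frequent classes are + + (503) and ss cu (469); these are the parental (non-recombinant) types.
So the F1 carried + + on one chromosome and ss cu on the other — the recessive alleles are on the same chromosome (cis / coupling).

cis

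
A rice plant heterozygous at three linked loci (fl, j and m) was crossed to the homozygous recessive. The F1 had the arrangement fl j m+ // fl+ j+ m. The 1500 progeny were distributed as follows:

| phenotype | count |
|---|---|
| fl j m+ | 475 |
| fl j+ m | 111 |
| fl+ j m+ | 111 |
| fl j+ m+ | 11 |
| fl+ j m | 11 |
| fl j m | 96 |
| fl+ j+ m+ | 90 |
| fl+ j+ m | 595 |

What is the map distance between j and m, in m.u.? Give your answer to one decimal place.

The two rarest classes, fl j+ m+ and fl+ j m, are the double crossovers. Comparing them with the parentals, only the j allele has switched, so j is the middle locus and the order is fl – j – m.
Crossovers in the j–m interval produce the single-crossover classes fl j m and fl+ j+ m+ (96 + 90 = 186) plus the double crossovers (22).
RF(j–m) = (186 + 22) / 1500 = 208/1500 = 0.1387 → 13.9 m.u.

13.9 m.u.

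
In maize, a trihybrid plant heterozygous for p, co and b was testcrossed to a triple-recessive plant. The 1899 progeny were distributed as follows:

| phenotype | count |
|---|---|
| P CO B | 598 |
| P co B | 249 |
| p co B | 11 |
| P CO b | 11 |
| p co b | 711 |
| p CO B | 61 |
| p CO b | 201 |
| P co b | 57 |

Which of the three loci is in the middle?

b

The two most frequent reciprocal classes, P CO B and p co b, are the parental types, so the F1 was P CO B / p co b.
The two rarest classes, P CO b and p co B, are the double crossovers. Comparing them with the parentals, only the b allele has switched, so b is the middle locus and the order is p – b – co.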